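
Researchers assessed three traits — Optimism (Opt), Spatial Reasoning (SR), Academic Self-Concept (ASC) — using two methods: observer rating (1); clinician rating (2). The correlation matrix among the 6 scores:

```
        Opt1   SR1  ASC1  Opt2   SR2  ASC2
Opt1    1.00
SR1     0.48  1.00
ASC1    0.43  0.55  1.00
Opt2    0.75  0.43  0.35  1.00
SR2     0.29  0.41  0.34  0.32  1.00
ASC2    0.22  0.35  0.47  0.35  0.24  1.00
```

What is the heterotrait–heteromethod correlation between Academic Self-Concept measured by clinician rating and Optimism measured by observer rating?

0.22

Different traits and methods: r(ASC2, Opt1) = 0.22.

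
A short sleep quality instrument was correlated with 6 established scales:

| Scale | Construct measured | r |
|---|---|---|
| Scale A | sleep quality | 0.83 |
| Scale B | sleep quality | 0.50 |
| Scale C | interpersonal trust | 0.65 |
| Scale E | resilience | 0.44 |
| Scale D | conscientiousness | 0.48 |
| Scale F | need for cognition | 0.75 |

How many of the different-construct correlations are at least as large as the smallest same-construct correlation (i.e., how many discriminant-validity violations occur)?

Convergent (same construct = sleep quality): Scale A, Scale B.
Smallest convergent = 0.50. Discriminant values: 0.65, 0.44, 0.48, 0.75; count ≥ 0.50 → 2.

2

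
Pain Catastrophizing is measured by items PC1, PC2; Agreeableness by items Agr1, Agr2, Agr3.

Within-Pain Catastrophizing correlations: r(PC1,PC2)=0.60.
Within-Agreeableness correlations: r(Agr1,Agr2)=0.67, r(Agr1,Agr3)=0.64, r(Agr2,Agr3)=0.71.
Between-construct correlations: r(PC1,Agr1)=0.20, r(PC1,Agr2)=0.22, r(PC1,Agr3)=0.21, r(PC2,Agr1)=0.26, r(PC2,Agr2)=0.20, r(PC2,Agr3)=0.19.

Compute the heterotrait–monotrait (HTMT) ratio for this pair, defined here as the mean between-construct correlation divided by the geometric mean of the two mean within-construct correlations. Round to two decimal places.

Mean between = 1.28/6 = 0.2133.
Mean within-PC = 0.60/1 = 0.6000; mean within-Agr = 2.02/3 = 0.6733.
Geometric mean = √(0.6000 × 0.6733) = 0.6356.
HTMT = 0.2133 / 0.6356 = 0.34.

0.34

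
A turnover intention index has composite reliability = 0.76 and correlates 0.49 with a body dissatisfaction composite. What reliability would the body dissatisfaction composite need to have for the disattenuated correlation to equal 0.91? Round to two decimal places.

r_true = r_obs / √(r_xx · r_yy) ⇒ 0.91 = 0.49 / √(0.76 · r_yy).
√(0.76 · r_yy) = 0.49 / 0.91 = 0.5385; 0.76 · r_yy = 0.2900; r_yy = 0.2900 / 0.76 ≈ 0.38.

0.38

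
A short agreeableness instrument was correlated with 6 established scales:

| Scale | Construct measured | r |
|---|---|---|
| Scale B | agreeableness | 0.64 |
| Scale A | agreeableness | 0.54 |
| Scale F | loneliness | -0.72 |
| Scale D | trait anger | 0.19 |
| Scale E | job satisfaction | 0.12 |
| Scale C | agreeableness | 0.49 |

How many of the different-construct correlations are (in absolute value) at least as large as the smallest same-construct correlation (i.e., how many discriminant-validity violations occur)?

Convergent (same construct = agreeableness): Scale B, Scale A, Scale C.
Smallest convergent = 0.49. Discriminant |r|: 0.72, 0.19, 0.12; count ≥ 0.49 → 1.

1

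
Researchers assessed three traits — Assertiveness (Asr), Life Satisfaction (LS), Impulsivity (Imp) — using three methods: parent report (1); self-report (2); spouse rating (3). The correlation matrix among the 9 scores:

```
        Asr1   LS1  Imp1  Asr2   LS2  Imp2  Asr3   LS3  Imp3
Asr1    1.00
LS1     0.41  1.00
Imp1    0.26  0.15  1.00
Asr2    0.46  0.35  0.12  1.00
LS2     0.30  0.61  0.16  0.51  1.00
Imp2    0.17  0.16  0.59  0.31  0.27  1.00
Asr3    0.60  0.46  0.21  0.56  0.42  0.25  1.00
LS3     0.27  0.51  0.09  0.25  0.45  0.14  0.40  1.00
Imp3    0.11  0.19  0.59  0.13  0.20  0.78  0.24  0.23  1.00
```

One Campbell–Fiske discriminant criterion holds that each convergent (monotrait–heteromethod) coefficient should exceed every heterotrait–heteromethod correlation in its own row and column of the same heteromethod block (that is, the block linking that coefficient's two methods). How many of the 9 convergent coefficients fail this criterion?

0

Each convergent coefficient versus the relevant comparison correlations:
Asr (methods 1·2): 0.46 vs {0.30, 0.35, 0.17, 0.12} → pass.
Asr (methods 1·3): 0.60 vs {0.27, 0.46, 0.11, 0.21} → pass.
Asr (methods 2·3): 0.56 vs {0.25, 0.42, 0.13, 0.25} → pass.
LS (methods 1·2): 0.61 vs {0.35, 0.30, 0.16, 0.16} → pass.
LS (methods 1·3): 0.51 vs {0.46, 0.27, 0.19, 0.09} → pass.
LS (methods 2·3): 0.45 vs {0.42, 0.25, 0.20, 0.14} → pass.
Imp (methods 1·2): 0.59 vs {0.12, 0.17, 0.16, 0.16} → pass.
Imp (methods 1·3): 0.59 vs {0.21, 0.11, 0.09, 0.19} → pass.
Imp (methods 2·3): 0.78 vs {0.25, 0.13, 0.14, 0.20} → pass.
0 of 9 fail.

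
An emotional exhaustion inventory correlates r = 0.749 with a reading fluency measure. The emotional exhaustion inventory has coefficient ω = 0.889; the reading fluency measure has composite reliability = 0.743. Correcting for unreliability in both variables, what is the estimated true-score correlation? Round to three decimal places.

0.922

r_true = r_obs / √(r_xx · r_yy) = 0.749 / √(0.889 × 0.743) = 0.749 / √0.660527 = 0.749 / 0.8127 ≈ 0.922.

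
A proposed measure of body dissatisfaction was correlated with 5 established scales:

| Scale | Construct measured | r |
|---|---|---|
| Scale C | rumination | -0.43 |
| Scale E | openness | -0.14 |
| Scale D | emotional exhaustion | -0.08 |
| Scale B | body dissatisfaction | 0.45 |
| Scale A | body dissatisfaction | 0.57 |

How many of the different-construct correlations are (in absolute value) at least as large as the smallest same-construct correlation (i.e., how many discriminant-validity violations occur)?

Convergent (same construct = body dissatisfaction): Scale B, Scale A.
Smallest convergent = 0.45. Discriminant |r|: 0.43, 0.14, 0.08; count ≥ 0.45 → 0.

0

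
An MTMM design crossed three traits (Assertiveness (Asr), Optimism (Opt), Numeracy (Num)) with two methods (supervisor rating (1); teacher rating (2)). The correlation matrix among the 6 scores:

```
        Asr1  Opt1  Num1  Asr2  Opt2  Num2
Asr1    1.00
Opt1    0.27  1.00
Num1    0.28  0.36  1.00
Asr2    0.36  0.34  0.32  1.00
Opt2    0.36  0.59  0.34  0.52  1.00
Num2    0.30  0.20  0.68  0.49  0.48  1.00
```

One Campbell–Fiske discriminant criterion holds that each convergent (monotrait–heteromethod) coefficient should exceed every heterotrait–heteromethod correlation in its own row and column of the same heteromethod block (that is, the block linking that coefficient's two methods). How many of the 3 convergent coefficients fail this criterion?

1

Checking each validity diagonal entry against its comparison values:
Asr (methods 1·2): 0.36 vs {0.36, 0.34, 0.30, 0.32} → fail.
Opt (methods 1·2): 0.59 vs {0.34, 0.36, 0.20, 0.34} → pass.
Num (methods 1·2): 0.68 vs {0.32, 0.30, 0.34, 0.20} → pass.
1 of 3 fail.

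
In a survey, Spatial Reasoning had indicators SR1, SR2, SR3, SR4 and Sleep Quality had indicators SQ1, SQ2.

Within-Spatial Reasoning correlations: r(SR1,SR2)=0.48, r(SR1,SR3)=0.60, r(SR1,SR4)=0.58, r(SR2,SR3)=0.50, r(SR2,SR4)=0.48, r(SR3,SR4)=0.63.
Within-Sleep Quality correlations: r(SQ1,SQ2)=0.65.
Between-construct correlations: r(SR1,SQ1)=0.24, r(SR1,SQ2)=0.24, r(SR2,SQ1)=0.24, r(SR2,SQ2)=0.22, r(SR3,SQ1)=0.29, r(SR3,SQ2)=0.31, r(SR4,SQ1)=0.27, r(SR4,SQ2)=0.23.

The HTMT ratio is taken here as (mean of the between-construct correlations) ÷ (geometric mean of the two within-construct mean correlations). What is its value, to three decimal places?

0.428

Between-construct mean = 2.04/8 = 0.2550.
Mean within-SR = 3.27/6 = 0.5450; mean within-SQ = 0.65/1 = 0.6500.
Geometric mean = √(0.5450 × 0.6500) = 0.5952.
HTMT = 0.2550 / 0.5952 = 0.428.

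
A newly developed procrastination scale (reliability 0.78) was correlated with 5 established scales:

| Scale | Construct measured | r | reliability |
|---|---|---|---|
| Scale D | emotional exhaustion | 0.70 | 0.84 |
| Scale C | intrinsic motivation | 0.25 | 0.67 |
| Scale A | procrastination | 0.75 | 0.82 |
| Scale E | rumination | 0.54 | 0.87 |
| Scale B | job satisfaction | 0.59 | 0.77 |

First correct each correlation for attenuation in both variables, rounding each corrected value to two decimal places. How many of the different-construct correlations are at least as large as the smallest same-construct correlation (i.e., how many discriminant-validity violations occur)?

0

Disattenuated r (r / √(r_scale · r_new)):
  Scale D (disc): 0.70 / √(0.84·0.78) = 0.86
  Scale C (disc): 0.25 / √(0.67·0.78) = 0.35
  Scale A (conv): 0.75 / √(0.82·0.78) = 0.94
  Scale E (disc): 0.54 / √(0.87·0.78) = 0.66
  Scale B (disc): 0.59 / √(0.77·0.78) = 0.76
Smallest convergent = 0.94. Discriminant values: 0.86, 0.35, 0.66, 0.76; count ≥ 0.94 → 0.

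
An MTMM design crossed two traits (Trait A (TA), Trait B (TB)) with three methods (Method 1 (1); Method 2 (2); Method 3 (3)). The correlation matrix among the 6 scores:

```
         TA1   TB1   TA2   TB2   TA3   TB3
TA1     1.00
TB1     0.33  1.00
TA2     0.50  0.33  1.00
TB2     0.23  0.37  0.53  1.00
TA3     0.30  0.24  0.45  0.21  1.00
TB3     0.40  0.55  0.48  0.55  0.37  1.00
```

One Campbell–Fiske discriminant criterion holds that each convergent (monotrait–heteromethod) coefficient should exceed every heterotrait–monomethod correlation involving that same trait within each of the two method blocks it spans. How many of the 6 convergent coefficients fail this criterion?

Convergent coefficients and their comparison sets:
TA (methods 1·2): 0.50 vs {0.33, 0.53} → fail.
TA (methods 1·3): 0.30 vs {0.33, 0.37} → fail.
TA (methods 2·3): 0.45 vs {0.53, 0.37} → fail.
TB (methods 1·2): 0.37 vs {0.33, 0.53} → fail.
TB (methods 1·3): 0.55 vs {0.33, 0.37} → pass.
TB (methods 2·3): 0.55 vs {0.53, 0.37} → pass.
4 of 6 fail.

4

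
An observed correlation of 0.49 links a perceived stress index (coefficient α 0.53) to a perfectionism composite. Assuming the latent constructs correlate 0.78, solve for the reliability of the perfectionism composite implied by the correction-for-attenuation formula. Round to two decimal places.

r_true = r_obs / √(r_xx · r_yy) ⇒ 0.78 = 0.49 / √(0.53 · r_yy).
√(0.53 · r_yy) = 0.49 / 0.78 = 0.6282; 0.53 · r_yy = 0.3946; r_yy = 0.3946 / 0.53 ≈ 0.74.

0.74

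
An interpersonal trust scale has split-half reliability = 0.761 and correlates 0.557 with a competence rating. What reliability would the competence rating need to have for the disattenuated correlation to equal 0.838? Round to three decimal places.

0.581

r_true = r_obs / √(r_xx · r_yy) ⇒ 0.838 = 0.557 / √(0.761 · r_yy).
√(0.761 · r_yy) = 0.557 / 0.838 = 0.6647; 0.761 · r_yy = 0.4418; r_yy = 0.4418 / 0.761 ≈ 0.581.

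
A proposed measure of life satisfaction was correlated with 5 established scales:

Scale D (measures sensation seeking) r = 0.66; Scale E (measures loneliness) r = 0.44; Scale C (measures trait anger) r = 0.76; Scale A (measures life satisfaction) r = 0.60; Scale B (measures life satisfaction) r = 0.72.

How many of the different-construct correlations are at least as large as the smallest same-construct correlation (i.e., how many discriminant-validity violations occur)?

Convergent (same construct = life satisfaction): Scale A, Scale B.
Smallest convergent = 0.60. Discriminant values: 0.66, 0.44, 0.76; count ≥ 0.60 → 2.

2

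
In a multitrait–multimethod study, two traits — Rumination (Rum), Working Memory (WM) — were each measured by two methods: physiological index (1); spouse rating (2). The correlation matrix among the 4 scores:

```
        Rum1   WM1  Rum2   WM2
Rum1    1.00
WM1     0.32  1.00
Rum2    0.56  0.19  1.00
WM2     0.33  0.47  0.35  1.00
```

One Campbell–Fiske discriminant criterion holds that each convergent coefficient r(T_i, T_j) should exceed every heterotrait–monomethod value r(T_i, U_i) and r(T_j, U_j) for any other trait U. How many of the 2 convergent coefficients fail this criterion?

0

Checking each validity diagonal entry against its comparison values:
Rum (methods 1·2): 0.56 vs {0.32, 0.35} → pass.
WM (methods 1·2): 0.47 vs {0.32, 0.35} → pass.
0 of 2 fail.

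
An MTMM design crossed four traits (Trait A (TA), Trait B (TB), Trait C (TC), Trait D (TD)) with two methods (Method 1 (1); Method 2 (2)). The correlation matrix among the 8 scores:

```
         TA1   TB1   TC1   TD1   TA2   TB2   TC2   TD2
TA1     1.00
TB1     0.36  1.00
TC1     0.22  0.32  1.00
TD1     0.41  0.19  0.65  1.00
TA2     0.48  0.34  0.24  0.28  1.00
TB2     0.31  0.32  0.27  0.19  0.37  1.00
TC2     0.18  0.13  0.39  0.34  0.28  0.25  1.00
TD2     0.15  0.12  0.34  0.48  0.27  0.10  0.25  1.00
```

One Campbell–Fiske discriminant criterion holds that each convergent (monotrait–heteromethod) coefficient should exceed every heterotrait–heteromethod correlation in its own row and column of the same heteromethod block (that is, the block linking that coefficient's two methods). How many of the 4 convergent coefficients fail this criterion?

Convergent coefficients and their comparison sets:
TA (methods 1·2): 0.48 vs {0.31, 0.34, 0.18, 0.24, 0.15, 0.28} → pass.
TB (methods 1·2): 0.32 vs {0.34, 0.31, 0.13, 0.27, 0.12, 0.19} → fail.
TC (methods 1·2): 0.39 vs {0.24, 0.18, 0.27, 0.13, 0.34, 0.34} → pass.
TD (methods 1·2): 0.48 vs {0.28, 0.15, 0.19, 0.12, 0.34, 0.34} → pass.
1 of 4 fail.

1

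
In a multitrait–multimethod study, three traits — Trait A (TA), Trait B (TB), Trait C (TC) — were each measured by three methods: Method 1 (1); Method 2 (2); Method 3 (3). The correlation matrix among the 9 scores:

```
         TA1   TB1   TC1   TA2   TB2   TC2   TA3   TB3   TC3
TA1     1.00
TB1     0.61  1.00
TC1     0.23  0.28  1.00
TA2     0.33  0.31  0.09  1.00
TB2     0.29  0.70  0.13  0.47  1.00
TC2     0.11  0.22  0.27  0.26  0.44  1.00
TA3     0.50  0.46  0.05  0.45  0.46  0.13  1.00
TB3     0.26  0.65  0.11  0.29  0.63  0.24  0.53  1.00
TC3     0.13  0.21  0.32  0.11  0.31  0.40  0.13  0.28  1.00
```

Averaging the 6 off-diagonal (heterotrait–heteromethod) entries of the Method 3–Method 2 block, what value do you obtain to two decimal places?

HTHM values (method 3 × method 2): 0.46, 0.13, 0.29, 0.24, 0.11, 0.31; mean = 1.54/6 = 0.26.

0.26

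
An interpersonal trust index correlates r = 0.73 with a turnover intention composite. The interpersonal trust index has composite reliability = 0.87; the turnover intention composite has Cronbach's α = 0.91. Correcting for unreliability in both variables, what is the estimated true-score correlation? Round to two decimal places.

0.82

r_true = r_obs / √(r_xx · r_yy) = 0.73 / √(0.87 × 0.91) = 0.73 / √0.7917 = 0.73 / 0.8898 ≈ 0.82.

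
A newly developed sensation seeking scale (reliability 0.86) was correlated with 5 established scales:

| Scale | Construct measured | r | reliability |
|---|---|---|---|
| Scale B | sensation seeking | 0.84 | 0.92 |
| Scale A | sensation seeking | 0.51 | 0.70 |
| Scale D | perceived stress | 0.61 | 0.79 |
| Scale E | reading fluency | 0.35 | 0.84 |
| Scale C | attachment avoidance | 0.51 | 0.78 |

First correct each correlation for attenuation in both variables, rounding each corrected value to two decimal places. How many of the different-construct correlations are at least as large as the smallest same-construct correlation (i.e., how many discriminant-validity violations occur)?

Disattenuated r (r / √(r_scale · r_new)):
  Scale B (conv): 0.84 / √(0.92·0.86) = 0.94
  Scale A (conv): 0.51 / √(0.70·0.86) = 0.66
  Scale D (disc): 0.61 / √(0.79·0.86) = 0.74
  Scale E (disc): 0.35 / √(0.84·0.86) = 0.41
  Scale C (disc): 0.51 / √(0.78·0.86) = 0.62
Smallest convergent = 0.66. Discriminant values: 0.74, 0.41, 0.62; count ≥ 0.66 → 1.

1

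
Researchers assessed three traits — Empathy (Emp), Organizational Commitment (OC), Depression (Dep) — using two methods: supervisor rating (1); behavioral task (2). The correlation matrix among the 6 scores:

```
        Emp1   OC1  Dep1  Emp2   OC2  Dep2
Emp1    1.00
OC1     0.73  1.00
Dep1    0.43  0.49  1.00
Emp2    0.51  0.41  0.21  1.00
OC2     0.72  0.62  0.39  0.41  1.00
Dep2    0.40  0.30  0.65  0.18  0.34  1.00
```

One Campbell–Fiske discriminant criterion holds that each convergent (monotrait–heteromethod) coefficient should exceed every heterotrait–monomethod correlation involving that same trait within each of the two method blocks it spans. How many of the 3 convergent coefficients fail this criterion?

2

Each convergent coefficient versus the relevant comparison correlations:
Emp (methods 1·2): 0.51 vs {0.73, 0.41, 0.43, 0.18} → fail.
OC (methods 1·2): 0.62 vs {0.73, 0.41, 0.49, 0.34} → fail.
Dep (methods 1·2): 0.65 vs {0.43, 0.18, 0.49, 0.34} → pass.
2 of 3 fail.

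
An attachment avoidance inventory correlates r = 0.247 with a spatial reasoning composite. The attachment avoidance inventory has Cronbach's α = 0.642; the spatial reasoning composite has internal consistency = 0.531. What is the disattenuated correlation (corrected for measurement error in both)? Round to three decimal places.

r_true = r_obs / √(r_xx · r_yy) = 0.247 / √(0.642 × 0.531) = 0.247 / √0.340902 = 0.247 / 0.5839 ≈ 0.423.

0.423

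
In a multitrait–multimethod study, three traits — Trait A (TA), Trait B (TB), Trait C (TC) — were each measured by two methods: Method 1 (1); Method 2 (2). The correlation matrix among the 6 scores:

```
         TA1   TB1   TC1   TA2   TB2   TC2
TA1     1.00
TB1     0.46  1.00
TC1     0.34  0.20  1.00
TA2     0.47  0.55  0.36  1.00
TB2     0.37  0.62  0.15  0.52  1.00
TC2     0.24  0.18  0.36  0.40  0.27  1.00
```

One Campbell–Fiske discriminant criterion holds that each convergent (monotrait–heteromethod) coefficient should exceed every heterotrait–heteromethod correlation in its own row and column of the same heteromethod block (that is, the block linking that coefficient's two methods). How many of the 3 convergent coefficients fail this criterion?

2

Each convergent coefficient versus the relevant comparison correlations:
TA (methods 1·2): 0.47 vs {0.37, 0.55, 0.24, 0.36} → fail.
TB (methods 1·2): 0.62 vs {0.55, 0.37, 0.18, 0.15} → pass.
TC (methods 1·2): 0.36 vs {0.36, 0.24, 0.15, 0.18} → fail.
2 of 3 fail.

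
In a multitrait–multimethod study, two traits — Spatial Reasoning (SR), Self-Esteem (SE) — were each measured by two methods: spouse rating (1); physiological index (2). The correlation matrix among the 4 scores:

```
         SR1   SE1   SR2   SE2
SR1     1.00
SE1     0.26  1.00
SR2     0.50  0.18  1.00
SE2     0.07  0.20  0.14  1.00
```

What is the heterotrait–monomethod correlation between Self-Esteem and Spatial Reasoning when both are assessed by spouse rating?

0.26

Different traits, same method: r(SE1, SR1) = 0.26.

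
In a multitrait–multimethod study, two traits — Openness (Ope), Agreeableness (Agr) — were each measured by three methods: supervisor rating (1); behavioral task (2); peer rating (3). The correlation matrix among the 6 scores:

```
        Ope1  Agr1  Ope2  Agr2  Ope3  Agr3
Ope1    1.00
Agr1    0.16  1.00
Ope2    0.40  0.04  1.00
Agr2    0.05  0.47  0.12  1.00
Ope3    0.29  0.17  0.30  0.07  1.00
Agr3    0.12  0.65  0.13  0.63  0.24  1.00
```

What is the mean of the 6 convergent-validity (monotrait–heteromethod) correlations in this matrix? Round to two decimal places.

0.46

Convergent values: 0.40, 0.29, 0.30, 0.47, 0.65, 0.63; mean = 2.74/6 = 0.46.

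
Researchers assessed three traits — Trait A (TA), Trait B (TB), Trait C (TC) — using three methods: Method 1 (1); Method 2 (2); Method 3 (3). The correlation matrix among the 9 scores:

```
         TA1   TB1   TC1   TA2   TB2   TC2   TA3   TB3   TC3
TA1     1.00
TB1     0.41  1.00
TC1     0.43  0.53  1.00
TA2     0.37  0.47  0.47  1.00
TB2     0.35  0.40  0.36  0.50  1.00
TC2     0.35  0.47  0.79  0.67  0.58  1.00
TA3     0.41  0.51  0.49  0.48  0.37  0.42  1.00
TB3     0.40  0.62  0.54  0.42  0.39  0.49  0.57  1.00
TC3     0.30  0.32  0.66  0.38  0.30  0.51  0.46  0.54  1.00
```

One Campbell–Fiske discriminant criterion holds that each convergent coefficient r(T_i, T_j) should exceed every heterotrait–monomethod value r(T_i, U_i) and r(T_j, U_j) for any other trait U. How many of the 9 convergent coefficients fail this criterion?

Checking each validity diagonal entry against its comparison values:
TA (methods 1·2): 0.37 vs {0.41, 0.50, 0.43, 0.67} → fail.
TA (methods 1·3): 0.41 vs {0.41, 0.57, 0.43, 0.46} → fail.
TA (methods 2·3): 0.48 vs {0.50, 0.57, 0.67, 0.46} → fail.
TB (methods 1·2): 0.40 vs {0.41, 0.50, 0.53, 0.58} → fail.
TB (methods 1·3): 0.62 vs {0.41, 0.57, 0.53, 0.54} → pass.
TB (methods 2·3): 0.39 vs {0.50, 0.57, 0.58, 0.54} → fail.
TC (methods 1·2): 0.79 vs {0.43, 0.67, 0.53, 0.58} → pass.
TC (methods 1·3): 0.66 vs {0.43, 0.46, 0.53, 0.54} → pass.
TC (methods 2·3): 0.51 vs {0.67, 0.46, 0.58, 0.54} → fail.
6 of 9 fail.

6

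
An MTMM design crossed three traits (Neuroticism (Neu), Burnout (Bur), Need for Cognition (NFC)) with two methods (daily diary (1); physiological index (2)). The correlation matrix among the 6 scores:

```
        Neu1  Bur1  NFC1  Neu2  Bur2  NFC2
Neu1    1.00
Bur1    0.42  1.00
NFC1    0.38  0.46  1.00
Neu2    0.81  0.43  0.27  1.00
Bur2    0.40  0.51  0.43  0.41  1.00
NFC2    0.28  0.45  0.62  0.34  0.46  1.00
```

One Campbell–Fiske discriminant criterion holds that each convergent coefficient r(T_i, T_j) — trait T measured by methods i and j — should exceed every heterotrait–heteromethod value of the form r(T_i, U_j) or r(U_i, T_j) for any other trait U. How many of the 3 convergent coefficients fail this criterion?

0

Checking each validity diagonal entry against its comparison values:
Neu (methods 1·2): 0.81 vs {0.40, 0.43, 0.28, 0.27} → pass.
Bur (methods 1·2): 0.51 vs {0.43, 0.40, 0.45, 0.43} → pass.
NFC (methods 1·2): 0.62 vs {0.27, 0.28, 0.43, 0.45} → pass.
0 of 3 fail.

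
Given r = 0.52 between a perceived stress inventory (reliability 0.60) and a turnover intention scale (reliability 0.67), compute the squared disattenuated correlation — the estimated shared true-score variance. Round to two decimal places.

0.67

Disattenuated r = 0.52 / √(0.60 × 0.67) = 0.52 / 0.6340 = 0.8202.
Shared true-score variance = 0.8202² = 0.6727 ≈ 0.67.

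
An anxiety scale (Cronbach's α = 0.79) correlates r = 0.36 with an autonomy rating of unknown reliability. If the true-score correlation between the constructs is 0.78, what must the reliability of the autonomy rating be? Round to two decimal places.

r_true = r_obs / √(r_xx · r_yy) ⇒ 0.78 = 0.36 / √(0.79 · r_yy).
√(0.79 · r_yy) = 0.36 / 0.78 = 0.4615; 0.79 · r_yy = 0.2130; r_yy = 0.2130 / 0.79 ≈ 0.27.

0.27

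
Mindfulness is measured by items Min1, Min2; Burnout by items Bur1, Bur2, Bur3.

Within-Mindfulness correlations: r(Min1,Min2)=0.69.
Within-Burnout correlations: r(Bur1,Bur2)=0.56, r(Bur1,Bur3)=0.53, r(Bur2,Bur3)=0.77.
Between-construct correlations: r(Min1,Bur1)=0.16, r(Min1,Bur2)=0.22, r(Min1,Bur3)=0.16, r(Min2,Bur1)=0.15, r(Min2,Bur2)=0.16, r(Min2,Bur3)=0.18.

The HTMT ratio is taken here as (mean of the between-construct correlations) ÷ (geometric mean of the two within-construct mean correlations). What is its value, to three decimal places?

0.262

Mean heterotrait r = 1.03/6 = 0.1717.
Mean within-Min = 0.69/1 = 0.6900; mean within-Bur = 1.86/3 = 0.6200.
Geometric mean = √(0.6900 × 0.6200) = 0.6541.
HTMT = 0.1717 / 0.6541 = 0.262.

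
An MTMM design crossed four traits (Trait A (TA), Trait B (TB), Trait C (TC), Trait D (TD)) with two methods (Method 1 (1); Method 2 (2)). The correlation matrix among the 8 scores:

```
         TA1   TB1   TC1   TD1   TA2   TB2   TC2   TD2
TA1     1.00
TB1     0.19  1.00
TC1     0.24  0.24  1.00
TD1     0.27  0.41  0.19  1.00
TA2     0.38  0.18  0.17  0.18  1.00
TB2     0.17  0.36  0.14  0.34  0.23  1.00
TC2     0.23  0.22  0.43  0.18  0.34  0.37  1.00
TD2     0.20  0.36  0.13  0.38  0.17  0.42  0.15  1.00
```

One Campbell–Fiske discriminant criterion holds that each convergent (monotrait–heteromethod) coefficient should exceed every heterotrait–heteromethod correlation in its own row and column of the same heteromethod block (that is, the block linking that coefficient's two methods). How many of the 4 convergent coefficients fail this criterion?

1

Convergent coefficients and their comparison sets:
TA (methods 1·2): 0.38 vs {0.17, 0.18, 0.23, 0.17, 0.20, 0.18} → pass.
TB (methods 1·2): 0.36 vs {0.18, 0.17, 0.22, 0.14, 0.36, 0.34} → fail.
TC (methods 1·2): 0.43 vs {0.17, 0.23, 0.14, 0.22, 0.13, 0.18} → pass.
TD (methods 1·2): 0.38 vs {0.18, 0.20, 0.34, 0.36, 0.18, 0.13} → pass.
1 of 4 fail.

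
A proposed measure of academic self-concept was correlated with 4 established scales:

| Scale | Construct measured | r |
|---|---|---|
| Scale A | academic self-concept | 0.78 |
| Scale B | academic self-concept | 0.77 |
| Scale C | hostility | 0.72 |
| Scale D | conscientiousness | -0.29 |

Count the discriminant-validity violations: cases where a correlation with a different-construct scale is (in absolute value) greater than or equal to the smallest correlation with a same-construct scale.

Convergent (same construct = academic self-concept): Scale A, Scale B.
Smallest convergent = 0.77. Discriminant |r|: 0.72, 0.29; count ≥ 0.77 → 0.

0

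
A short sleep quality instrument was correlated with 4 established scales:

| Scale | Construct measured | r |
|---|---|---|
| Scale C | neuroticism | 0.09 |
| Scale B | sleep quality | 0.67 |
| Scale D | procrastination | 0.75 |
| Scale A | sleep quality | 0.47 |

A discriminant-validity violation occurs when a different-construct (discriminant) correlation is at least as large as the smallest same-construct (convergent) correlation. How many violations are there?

Convergent (same construct = sleep quality): Scale B, Scale A.
Smallest convergent = 0.47. Discriminant values: 0.09, 0.75; count ≥ 0.47 → 1.

1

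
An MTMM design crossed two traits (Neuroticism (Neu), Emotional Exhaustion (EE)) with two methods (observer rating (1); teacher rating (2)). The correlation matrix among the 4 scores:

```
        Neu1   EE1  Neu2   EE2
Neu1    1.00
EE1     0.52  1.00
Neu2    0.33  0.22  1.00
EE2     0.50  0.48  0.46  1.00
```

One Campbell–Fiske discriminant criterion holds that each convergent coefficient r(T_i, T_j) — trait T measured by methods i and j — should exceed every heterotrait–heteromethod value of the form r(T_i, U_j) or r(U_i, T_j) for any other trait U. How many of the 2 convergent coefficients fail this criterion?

Each convergent coefficient versus the relevant comparison correlations:
Neu (methods 1·2): 0.33 vs {0.50, 0.22} → fail.
EE (methods 1·2): 0.48 vs {0.22, 0.50} → fail.
2 of 2 fail.

2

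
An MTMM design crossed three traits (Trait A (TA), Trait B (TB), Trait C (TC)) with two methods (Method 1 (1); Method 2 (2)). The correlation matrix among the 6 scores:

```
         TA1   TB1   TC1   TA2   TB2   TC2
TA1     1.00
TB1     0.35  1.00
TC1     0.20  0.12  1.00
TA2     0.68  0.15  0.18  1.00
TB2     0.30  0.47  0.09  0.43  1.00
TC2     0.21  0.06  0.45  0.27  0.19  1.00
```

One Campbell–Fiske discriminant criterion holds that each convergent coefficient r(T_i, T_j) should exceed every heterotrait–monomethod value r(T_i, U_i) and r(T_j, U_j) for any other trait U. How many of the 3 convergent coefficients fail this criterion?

0

Checking each validity diagonal entry against its comparison values:
TA (methods 1·2): 0.68 vs {0.35, 0.43, 0.20, 0.27} → pass.
TB (methods 1·2): 0.47 vs {0.35, 0.43, 0.12, 0.19} → pass.
TC (methods 1·2): 0.45 vs {0.20, 0.27, 0.12, 0.19} → pass.
0 of 3 fail.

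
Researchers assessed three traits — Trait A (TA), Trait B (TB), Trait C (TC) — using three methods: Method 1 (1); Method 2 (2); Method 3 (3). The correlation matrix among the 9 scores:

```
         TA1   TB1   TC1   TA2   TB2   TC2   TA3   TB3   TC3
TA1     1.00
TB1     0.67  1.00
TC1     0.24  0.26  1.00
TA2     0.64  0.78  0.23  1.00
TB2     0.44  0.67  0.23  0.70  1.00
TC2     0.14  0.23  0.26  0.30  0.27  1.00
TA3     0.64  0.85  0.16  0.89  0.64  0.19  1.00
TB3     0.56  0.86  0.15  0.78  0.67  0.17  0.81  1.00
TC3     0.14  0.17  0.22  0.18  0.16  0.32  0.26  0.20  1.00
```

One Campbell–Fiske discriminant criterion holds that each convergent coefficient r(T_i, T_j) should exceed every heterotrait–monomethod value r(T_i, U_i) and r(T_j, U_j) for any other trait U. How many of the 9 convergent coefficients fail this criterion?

6

Convergent coefficients and their comparison sets:
TA (methods 1·2): 0.64 vs {0.67, 0.70, 0.24, 0.30} → fail.
TA (methods 1·3): 0.64 vs {0.67, 0.81, 0.24, 0.26} → fail.
TA (methods 2·3): 0.89 vs {0.70, 0.81, 0.30, 0.26} → pass.
TB (methods 1·2): 0.67 vs {0.67, 0.70, 0.26, 0.27} → fail.
TB (methods 1·3): 0.86 vs {0.67, 0.81, 0.26, 0.20} → pass.
TB (methods 2·3): 0.67 vs {0.70, 0.81, 0.27, 0.20} → fail.
TC (methods 1·2): 0.26 vs {0.24, 0.30, 0.26, 0.27} → fail.
TC (methods 1·3): 0.22 vs {0.24, 0.26, 0.26, 0.20} → fail.
TC (methods 2·3): 0.32 vs {0.30, 0.26, 0.27, 0.20} → pass.
6 of 9 fail.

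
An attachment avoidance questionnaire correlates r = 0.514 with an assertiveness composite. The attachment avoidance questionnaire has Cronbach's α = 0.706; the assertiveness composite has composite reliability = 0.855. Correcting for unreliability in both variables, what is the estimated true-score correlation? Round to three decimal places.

r_true = r_obs / √(r_xx · r_yy) = 0.514 / √(0.706 × 0.855) = 0.514 / √0.603630 = 0.514 / 0.7769 ≈ 0.662.

0.662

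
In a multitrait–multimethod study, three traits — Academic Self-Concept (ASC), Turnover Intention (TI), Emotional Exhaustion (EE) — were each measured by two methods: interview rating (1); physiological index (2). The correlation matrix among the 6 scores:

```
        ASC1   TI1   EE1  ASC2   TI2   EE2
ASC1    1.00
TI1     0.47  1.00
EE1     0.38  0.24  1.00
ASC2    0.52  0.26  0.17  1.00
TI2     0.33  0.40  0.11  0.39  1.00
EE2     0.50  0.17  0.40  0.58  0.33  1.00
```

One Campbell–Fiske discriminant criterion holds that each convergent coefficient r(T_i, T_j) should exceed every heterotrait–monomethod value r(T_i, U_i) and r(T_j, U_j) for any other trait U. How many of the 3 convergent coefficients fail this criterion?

Checking each validity diagonal entry against its comparison values:
ASC (methods 1·2): 0.52 vs {0.47, 0.39, 0.38, 0.58} → fail.
TI (methods 1·2): 0.40 vs {0.47, 0.39, 0.24, 0.33} → fail.
EE (methods 1·2): 0.40 vs {0.38, 0.58, 0.24, 0.33} → fail.
3 of 3 fail.

3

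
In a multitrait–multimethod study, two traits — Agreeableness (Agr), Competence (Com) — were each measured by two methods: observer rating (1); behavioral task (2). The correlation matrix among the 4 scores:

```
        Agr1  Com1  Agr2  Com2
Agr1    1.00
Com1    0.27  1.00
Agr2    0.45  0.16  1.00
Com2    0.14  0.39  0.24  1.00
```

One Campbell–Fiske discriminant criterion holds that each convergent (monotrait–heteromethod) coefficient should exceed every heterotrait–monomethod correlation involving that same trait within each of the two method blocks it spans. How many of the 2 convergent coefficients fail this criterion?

0

Convergent coefficients and their comparison sets:
Agr (methods 1·2): 0.45 vs {0.27, 0.24} → pass.
Com (methods 1·2): 0.39 vs {0.27, 0.24} → pass.
0 of 2 fail.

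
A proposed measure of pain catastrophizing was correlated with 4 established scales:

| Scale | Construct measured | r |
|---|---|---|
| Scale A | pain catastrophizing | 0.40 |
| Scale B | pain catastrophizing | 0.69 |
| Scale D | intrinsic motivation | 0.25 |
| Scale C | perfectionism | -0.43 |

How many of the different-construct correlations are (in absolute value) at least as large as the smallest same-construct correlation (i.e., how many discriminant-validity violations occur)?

Convergent (same construct = pain catastrophizing): Scale A, Scale B.
Smallest convergent = 0.40. Discriminant |r|: 0.25, 0.43; count ≥ 0.40 → 1.

1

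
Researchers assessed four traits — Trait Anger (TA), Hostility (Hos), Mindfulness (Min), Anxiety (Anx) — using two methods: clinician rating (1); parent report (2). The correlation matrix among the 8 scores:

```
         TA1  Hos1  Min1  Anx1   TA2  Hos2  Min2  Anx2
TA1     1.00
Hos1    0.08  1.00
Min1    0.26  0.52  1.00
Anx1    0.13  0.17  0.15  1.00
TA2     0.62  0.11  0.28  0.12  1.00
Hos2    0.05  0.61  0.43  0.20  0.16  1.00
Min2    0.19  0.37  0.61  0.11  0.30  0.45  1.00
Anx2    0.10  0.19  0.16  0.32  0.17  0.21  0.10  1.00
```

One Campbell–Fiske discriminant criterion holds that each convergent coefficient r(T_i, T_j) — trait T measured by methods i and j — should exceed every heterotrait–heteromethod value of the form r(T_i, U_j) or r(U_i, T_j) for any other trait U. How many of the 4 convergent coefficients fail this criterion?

0

Checking each validity diagonal entry against its comparison values:
TA (methods 1·2): 0.62 vs {0.05, 0.11, 0.19, 0.28, 0.10, 0.12} → pass.
Hos (methods 1·2): 0.61 vs {0.11, 0.05, 0.37, 0.43, 0.19, 0.20} → pass.
Min (methods 1·2): 0.61 vs {0.28, 0.19, 0.43, 0.37, 0.16, 0.11} → pass.
Anx (methods 1·2): 0.32 vs {0.12, 0.10, 0.20, 0.19, 0.11, 0.16} → pass.
0 of 4 fail.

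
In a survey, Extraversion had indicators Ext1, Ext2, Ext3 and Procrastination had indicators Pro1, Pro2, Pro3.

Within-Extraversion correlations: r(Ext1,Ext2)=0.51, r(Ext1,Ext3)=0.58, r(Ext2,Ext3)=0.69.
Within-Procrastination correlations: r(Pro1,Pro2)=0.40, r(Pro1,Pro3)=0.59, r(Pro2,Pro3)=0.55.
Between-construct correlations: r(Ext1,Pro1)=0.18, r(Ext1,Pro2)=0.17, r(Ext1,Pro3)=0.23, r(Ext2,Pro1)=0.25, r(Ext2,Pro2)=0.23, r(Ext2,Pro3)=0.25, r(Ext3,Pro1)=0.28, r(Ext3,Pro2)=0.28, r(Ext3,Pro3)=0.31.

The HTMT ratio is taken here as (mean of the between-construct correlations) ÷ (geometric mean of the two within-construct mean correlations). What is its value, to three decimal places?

Mean between = 2.18/9 = 0.2422.
Mean within-Ext = 1.78/3 = 0.5933; mean within-Pro = 1.54/3 = 0.5133.
Geometric mean = √(0.5933 × 0.5133) = 0.5519.
HTMT = 0.2422 / 0.5519 = 0.439.

0.439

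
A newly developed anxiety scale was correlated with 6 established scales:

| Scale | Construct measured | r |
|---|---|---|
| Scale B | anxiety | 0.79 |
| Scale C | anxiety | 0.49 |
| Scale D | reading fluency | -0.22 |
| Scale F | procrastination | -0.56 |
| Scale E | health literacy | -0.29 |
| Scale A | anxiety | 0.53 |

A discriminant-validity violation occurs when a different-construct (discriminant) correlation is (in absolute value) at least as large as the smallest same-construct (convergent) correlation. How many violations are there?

1

Convergent (same construct = anxiety): Scale B, Scale C, Scale A.
Smallest convergent = 0.49. Discriminant |r|: 0.22, 0.56, 0.29; count ≥ 0.49 → 1.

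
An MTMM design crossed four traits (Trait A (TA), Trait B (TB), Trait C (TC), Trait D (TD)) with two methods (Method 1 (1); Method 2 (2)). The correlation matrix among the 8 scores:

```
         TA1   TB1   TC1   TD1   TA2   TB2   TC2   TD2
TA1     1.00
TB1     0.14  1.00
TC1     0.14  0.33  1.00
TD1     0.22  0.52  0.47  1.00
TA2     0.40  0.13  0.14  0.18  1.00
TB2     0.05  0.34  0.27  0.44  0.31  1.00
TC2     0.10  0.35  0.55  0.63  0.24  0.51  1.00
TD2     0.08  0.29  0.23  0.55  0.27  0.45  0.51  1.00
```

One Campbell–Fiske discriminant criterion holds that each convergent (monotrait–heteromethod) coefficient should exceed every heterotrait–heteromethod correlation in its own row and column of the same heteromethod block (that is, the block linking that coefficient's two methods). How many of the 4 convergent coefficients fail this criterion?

Each convergent coefficient versus the relevant comparison correlations:
TA (methods 1·2): 0.40 vs {0.05, 0.13, 0.10, 0.14, 0.08, 0.18} → pass.
TB (methods 1·2): 0.34 vs {0.13, 0.05, 0.35, 0.27, 0.29, 0.44} → fail.
TC (methods 1·2): 0.55 vs {0.14, 0.10, 0.27, 0.35, 0.23, 0.63} → fail.
TD (methods 1·2): 0.55 vs {0.18, 0.08, 0.44, 0.29, 0.63, 0.23} → fail.
3 of 4 fail.

3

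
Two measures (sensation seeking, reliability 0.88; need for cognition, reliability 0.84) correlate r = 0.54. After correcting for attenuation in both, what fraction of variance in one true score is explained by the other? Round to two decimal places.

0.39

Disattenuated r = 0.54 / √(0.88 × 0.84) = 0.54 / 0.8598 = 0.6281.
Shared true-score variance = 0.6281² = 0.3945 ≈ 0.39.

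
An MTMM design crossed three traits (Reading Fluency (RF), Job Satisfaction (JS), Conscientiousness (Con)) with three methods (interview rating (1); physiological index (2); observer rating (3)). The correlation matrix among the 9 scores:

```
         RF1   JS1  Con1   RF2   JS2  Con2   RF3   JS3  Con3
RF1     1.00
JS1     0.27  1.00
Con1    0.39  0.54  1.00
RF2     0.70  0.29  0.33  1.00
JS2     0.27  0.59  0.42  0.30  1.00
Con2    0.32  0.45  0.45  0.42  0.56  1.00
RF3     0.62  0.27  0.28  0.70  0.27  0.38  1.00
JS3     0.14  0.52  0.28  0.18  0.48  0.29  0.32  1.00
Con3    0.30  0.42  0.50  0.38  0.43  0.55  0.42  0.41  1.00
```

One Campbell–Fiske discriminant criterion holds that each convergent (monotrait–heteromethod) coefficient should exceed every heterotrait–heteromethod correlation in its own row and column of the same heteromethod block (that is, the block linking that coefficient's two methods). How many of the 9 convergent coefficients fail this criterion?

Each convergent coefficient versus the relevant comparison correlations:
RF (methods 1·2): 0.70 vs {0.27, 0.29, 0.32, 0.33} → pass.
RF (methods 1·3): 0.62 vs {0.14, 0.27, 0.30, 0.28} → pass.
RF (methods 2·3): 0.70 vs {0.18, 0.27, 0.38, 0.38} → pass.
JS (methods 1·2): 0.59 vs {0.29, 0.27, 0.45, 0.42} → pass.
JS (methods 1·3): 0.52 vs {0.27, 0.14, 0.42, 0.28} → pass.
JS (methods 2·3): 0.48 vs {0.27, 0.18, 0.43, 0.29} → pass.
Con (methods 1·2): 0.45 vs {0.33, 0.32, 0.42, 0.45} → fail.
Con (methods 1·3): 0.50 vs {0.28, 0.30, 0.28, 0.42} → pass.
Con (methods 2·3): 0.55 vs {0.38, 0.38, 0.29, 0.43} → pass.
1 of 9 fail.

1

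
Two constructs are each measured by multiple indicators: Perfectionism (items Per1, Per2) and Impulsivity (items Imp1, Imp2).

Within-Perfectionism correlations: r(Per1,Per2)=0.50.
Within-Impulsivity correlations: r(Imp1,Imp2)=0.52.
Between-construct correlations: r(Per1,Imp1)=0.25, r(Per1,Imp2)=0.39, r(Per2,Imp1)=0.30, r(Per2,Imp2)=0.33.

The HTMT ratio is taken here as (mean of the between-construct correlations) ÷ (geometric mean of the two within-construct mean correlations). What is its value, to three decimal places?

Mean between = 1.27/4 = 0.3175.
Mean within-Per = 0.50/1 = 0.5000; mean within-Imp = 0.52/1 = 0.5200.
Geometric mean = √(0.5000 × 0.5200) = 0.5099.
HTMT = 0.3175 / 0.5099 = 0.623.

0.623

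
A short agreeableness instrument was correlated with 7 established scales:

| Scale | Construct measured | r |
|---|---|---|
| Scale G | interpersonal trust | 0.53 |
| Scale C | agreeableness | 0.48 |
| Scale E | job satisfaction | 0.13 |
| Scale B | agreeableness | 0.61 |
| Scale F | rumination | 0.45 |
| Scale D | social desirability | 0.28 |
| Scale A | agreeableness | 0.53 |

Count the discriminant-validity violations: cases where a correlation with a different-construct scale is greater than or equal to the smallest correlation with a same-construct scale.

1

Convergent (same construct = agreeableness): Scale C, Scale B, Scale A.
Smallest convergent = 0.48. Discriminant values: 0.53, 0.13, 0.45, 0.28; count ≥ 0.48 → 1.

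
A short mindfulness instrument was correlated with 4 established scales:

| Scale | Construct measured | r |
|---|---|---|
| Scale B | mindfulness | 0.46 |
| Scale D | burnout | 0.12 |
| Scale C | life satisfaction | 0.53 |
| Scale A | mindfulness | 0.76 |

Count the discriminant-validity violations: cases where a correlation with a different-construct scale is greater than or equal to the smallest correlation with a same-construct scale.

1

Convergent (same construct = mindfulness): Scale B, Scale A.
Smallest convergent = 0.46. Discriminant values: 0.12, 0.53; count ≥ 0.46 → 1.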